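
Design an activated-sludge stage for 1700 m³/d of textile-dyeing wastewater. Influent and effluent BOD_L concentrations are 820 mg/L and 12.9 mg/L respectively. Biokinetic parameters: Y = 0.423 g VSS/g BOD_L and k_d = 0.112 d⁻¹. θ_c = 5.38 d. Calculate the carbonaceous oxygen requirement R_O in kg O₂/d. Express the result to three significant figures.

Y_obs = Y / (1 + k_d θ_c) = 0.423 / (1 + 0.112 × 5.38) = 0.423 / 1.603 = 0.2640.
Substrate removed = Q·(S₀ − S) = 1700 m³/d × (820 − 12.9) g/m³ = 1.37×10^6 g/d = 1372 kg/d.
P_X = Y_obs·Q·(S₀ − S) = 0.2640 × 1372 = 362.2 kg VSS/d.
Carbonaceous O₂ demand = substrate oxidised − cell-mass equivalent = 1372 − 1.42 × 362.2 = 857.8 kg O₂/d.

R_O ≈ 858 kg O₂/d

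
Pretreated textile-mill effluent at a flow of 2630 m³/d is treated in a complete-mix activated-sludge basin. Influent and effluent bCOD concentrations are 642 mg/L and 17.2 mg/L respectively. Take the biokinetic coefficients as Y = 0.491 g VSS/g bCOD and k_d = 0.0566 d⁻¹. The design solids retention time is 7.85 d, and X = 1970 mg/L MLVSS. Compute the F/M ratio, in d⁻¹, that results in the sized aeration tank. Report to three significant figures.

Steady-state biomass mass balance: V·X·(1 + k_d·θ_c) = Y·Q·(S₀ − S)·θ_c, so V = 0.491 × 2630 × (642 − 17.2) × 7.85 / [1970 × (1 + 0.0566 × 7.85)] = 6.33×10^6 / 2845 = 2226 m³.
Food-to-microorganism ratio F/M = Q S₀ / (V X) = 2630 × 642 / (2226 × 1970) = 0.3850 d⁻¹.

F/M ≈ 0.385 d⁻¹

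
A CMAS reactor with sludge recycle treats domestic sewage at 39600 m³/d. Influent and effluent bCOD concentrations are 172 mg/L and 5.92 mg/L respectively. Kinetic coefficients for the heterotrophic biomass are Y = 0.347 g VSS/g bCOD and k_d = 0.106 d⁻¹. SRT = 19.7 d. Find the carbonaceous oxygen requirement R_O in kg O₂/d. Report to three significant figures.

R_O ≈ 5530 kg O₂/d

Correct the yield for decay: Y_obs = Y/(1 + k_d θ_c) = 0.347 / (1 + 0.106 × 19.7) = 0.347 / 3.088 = 0.1124.
Mass of bCOD removed per day: Q(S₀ − S) = 39600 × 166.1 g/m³ = 6577 kg/d.
P_X = Y_obs·Q·(S₀ − S) = 0.1124 × 6577 = 739.0 kg VSS/d.
R_O = Q·ΔS − 1.42 P_X = 6577 − 1049 = 5527 kg O₂/d.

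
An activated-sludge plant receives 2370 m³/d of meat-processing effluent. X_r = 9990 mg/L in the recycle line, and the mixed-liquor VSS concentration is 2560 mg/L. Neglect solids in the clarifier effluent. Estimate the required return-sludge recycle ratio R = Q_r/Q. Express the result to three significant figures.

R = Q_r/Q = X/(X_r − X) = 2560 / (9990 − 2560) = 0.3445.

R ≈ 0.345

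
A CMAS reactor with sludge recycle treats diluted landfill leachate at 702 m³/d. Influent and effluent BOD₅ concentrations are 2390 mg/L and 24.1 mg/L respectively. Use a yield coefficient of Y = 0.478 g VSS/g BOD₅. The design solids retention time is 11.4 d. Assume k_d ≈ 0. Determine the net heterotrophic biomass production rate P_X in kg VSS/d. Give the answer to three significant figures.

With endogenous decay neglected, the observed yield equals the true yield: Y_obs = Y = 0.478 g VSS/g BOD₅.
Substrate removed = Q·(S₀ − S) = 702 m³/d × (2390 − 24.1) g/m³ = 1.66×10^6 g/d = 1661 kg/d.
P_X = Y_obs · Q(S₀ − S) = 0.4780 × 1661 = 793.9 kg VSS/d.

P_X ≈ 794 kg VSS/d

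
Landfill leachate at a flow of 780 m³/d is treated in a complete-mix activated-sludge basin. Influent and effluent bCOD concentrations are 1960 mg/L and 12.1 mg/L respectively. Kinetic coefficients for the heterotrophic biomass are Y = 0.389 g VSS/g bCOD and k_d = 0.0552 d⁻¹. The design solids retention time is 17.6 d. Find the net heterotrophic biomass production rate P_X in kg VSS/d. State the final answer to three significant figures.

P_X ≈ 300 kg VSS/d

The observed yield is Y_obs = Y/(1 + k_d·θ_c) = 0.389 / (1 + 0.0552 × 17.6) = 0.389 / 1.972 = 0.1973 g VSS per g bCOD removed.
Substrate removed = Q·(S₀ − S) = 780 m³/d × (1960 − 12.1) g/m³ = 1.52×10^6 g/d = 1519 kg/d.
Biomass produced: P_X = Y_obs·Q·ΔS = 0.1973 × 1519 ≈ 299.8 kg VSS/d.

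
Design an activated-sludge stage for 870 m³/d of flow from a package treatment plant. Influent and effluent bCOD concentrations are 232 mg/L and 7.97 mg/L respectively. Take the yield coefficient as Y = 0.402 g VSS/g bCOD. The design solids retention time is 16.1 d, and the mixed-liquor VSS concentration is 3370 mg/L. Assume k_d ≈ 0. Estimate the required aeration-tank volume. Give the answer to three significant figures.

With k_d = 0 the design equation reduces to V = Y Q (S₀−S) θ_c / X = 0.402 × 870 × (232 − 7.97) × 16.1 / 3370 = 374.3 m³.

V ≈ 374 m³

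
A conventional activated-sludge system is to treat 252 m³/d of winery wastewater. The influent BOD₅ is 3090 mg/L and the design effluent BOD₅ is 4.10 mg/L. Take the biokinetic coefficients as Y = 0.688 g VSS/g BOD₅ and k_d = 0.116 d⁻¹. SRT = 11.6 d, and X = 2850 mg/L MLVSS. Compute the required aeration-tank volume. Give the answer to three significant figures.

From the SRT design equation V = Y Q (S₀−S) θ_c / [X (1 + k_d θ_c)] = 0.688 × 252 × (3090 − 4.10) × 11.6 / [2850 × (1 + 0.116 × 11.6)] = 6.21×10^6 / 6685 = 928.4 m³.

V ≈ 928 m³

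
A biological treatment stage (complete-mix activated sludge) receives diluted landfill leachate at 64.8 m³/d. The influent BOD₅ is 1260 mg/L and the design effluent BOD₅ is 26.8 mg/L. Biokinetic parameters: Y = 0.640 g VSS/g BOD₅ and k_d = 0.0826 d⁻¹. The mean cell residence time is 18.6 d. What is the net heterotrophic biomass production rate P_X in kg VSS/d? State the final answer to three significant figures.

P_X ≈ 20.2 kg VSS/d

The observed yield is Y_obs = Y/(1 + k_d·θ_c) = 0.640 / (1 + 0.0826 × 18.6) = 0.640 / 2.536 = 0.2523 g VSS per g BOD₅ removed.
ΔS = 1260 − 26.8 = 1233 mg/L, so the substrate removal rate is 64.8 × 1233/1000 = 79.91 kg BOD₅/d.
P_X = Y_obs · Q(S₀ − S) = 0.2523 × 79.91 = 20.16 kg VSS/d.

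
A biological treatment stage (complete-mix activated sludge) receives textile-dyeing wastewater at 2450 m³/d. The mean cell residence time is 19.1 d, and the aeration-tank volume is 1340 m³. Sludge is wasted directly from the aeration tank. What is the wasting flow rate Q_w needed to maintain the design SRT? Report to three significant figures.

For wasting at MLVSS concentration, Q_w = V/θ_c = 1340/19.1 = 70.16 m³/d.

Q_w ≈ 70.2 m³/d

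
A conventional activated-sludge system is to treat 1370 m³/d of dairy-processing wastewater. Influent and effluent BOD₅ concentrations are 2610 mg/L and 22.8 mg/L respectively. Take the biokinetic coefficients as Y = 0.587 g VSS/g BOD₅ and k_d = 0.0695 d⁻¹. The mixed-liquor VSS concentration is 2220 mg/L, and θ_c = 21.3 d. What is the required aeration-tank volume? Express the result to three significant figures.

From the SRT design equation V = Y Q (S₀−S) θ_c / [X (1 + k_d θ_c)] = 0.587 × 1370 × (2610 − 22.8) × 21.3 / [2220 × (1 + 0.0695 × 21.3)] = 4.43×10^7 / 5506 = 8048 m³.

V ≈ 8050 m³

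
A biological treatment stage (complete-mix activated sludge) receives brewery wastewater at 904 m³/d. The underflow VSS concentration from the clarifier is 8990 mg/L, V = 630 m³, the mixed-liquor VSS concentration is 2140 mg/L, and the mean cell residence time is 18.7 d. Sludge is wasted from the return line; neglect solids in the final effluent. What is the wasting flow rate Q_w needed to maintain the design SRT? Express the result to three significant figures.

Q_w ≈ 8.02 m³/d

Q_w = (V·X)/(θ_c X_r) = 630.0 × 2140 / (18.7 × 8990) = 8.020 m³/d.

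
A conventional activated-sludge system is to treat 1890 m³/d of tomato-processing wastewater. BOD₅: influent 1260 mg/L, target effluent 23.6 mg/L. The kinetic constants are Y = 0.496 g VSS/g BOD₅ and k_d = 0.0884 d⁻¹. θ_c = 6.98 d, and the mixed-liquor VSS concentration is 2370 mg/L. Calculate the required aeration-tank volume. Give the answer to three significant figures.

Rearranging the biomass balance for a CMAS with decay, V = Y·Q·ΔS·θ_c / [X·(1+k_d θ_c)] = 0.496 × 1890 × (1260 − 23.6) × 6.98 / [2370 × (1 + 0.0884 × 6.98)] = 8.09×10^6 / 3832 = 2111 m³.

V ≈ 2110 m³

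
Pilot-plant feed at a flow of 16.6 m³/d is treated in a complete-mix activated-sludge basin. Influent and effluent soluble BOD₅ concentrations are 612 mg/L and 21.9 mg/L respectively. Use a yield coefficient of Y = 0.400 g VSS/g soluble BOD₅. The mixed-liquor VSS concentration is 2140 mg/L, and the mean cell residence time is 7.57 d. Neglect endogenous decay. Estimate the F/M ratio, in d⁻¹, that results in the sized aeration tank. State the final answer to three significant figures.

V·X = Y·Q·ΔS·θ_c gives V = 0.400 × 16.6 × (612 − 21.9) × 7.57 / 2140 = 13.86 m³.
Food-to-microorganism ratio F/M = Q S₀ / (V X) = 16.6 × 612 / (13.86 × 2140) = 0.3425 d⁻¹.

F/M ≈ 0.343 d⁻¹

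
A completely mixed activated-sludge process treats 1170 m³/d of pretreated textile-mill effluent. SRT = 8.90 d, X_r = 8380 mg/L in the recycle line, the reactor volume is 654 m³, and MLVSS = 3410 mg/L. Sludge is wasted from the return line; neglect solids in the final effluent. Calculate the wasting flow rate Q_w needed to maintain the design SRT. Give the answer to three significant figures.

Q_w ≈ 29.9 m³/d

Q_w = (V·X)/(θ_c X_r) = 654.0 × 3410 / (8.90 × 8380) = 29.90 m³/d.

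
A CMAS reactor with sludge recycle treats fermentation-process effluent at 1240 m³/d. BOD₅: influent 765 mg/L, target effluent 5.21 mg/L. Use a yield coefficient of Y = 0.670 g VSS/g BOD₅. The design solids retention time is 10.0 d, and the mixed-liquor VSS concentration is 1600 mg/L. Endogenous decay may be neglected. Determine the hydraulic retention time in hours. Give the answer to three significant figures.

τ ≈ 76.4 h

V·X = Y·Q·ΔS·θ_c gives V = 0.670 × 1240 × (765 − 5.21) × 10.0 / 1600 = 3945 m³.
HRT = V/Q = 3945 m³ / 1240 m³·d⁻¹ = 3.182 d × 24 = 76.36 h.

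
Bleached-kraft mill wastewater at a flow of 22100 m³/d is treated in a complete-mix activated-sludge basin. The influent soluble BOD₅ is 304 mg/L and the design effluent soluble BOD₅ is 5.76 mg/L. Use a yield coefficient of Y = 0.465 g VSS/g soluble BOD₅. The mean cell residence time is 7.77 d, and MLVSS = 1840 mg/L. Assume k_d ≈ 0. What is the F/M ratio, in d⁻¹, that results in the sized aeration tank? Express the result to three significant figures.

V·X = Y·Q·ΔS·θ_c gives V = 0.465 × 22100 × (304 − 5.76) × 7.77 / 1840 = 12942 m³.
F/M = Q·S₀ / (V·X) = 22100 × 304 / (12942 × 1840) = 0.2821 g soluble BOD₅·(g VSS·d)⁻¹.

F/M ≈ 0.282 d⁻¹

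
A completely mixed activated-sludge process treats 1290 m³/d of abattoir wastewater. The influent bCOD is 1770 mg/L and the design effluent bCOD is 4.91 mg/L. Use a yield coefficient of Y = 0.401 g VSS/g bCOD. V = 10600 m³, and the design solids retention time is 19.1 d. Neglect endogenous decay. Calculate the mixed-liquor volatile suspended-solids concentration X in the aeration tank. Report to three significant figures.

Without decay, X = Y Q (S₀−S) θ_c / V = 0.401 × 1290 × (1770 − 4.91) × 19.1 / 10600 = 1645 mg/L.

X ≈ 1650 mg/L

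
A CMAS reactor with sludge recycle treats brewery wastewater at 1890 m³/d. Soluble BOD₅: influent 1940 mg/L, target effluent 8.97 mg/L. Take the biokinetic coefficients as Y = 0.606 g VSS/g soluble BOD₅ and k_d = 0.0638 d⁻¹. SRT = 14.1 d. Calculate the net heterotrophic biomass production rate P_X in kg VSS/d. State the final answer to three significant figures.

P_X ≈ 1160 kg VSS/d

Observed yield with endogenous decay: Y_obs = Y / (1 + k_d·θ_c) = 0.606 / (1 + 0.0638 × 14.1) = 0.606 / 1.900 = 0.3190 g VSS/g soluble BOD₅.
Substrate removed = Q·(S₀ − S) = 1890 m³/d × (1940 − 8.97) g/m³ = 3.65×10^6 g/d = 3650 kg/d.
Net biomass production P_X = Y_obs × Q·(S₀ − S) = 0.3190 × 3650 = 1164 kg VSS/d.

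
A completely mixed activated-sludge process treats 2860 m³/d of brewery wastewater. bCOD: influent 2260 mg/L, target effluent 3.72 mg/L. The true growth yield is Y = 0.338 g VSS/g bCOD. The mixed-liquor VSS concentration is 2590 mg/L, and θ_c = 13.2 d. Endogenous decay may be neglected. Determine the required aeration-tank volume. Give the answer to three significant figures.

V·X = Y·Q·ΔS·θ_c gives V = 0.338 × 2860 × (2260 − 3.72) × 13.2 / 2590 = 11116 m³.

V ≈ 11100 m³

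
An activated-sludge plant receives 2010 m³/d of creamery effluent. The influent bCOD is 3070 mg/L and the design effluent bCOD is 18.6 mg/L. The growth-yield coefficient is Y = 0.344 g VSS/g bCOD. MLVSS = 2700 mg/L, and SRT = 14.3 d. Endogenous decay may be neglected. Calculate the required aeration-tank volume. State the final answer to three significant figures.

V ≈ 11200 m³

With k_d = 0 the design equation reduces to V = Y Q (S₀−S) θ_c / X = 0.344 × 2010 × (3070 − 18.6) × 14.3 / 2700 = 11174 m³.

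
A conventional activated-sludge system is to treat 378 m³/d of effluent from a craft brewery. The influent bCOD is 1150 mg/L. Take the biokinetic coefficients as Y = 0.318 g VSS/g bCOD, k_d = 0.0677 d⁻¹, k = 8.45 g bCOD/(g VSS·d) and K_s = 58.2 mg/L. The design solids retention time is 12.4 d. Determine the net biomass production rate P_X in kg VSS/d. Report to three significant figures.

From the Monod/SRT balance for a CMAS, S = K_s·(1+k_d θ_c)/[θ_c·(Y k − k_d) − 1] = 58.2 × (1 + 0.0677 × 12.4) / [12.4 × (0.318 × 8.45 − 0.0677) − 1] = 107.1 / 31.48 = 3.401 mg/L.
The observed yield is Y_obs = Y/(1 + k_d·θ_c) = 0.318 / (1 + 0.0677 × 12.4) = 0.318 / 1.839 = 0.1729 g VSS per g bCOD removed.
Q·(S₀ − S) = 378 × (1150 − 3.40) × 10⁻³ = 433.4 kg/d removed.
Biomass produced: P_X = Y_obs·Q·ΔS = 0.1729 × 433.4 ≈ 74.93 kg VSS/d.

P_X ≈ 74.9 kg VSS/d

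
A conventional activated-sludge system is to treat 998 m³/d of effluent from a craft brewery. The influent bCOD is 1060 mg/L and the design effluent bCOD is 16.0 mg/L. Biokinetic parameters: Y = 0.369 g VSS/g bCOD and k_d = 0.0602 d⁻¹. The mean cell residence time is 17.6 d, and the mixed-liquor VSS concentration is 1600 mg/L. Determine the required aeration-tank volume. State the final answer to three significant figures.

V ≈ 2050 m³

Steady-state biomass mass balance: V·X·(1 + k_d·θ_c) = Y·Q·(S₀ − S)·θ_c, so V = 0.369 × 998 × (1060 − 16.0) × 17.6 / [1600 × (1 + 0.0602 × 17.6)] = 6.77×10^6 / 3295 = 2053 m³.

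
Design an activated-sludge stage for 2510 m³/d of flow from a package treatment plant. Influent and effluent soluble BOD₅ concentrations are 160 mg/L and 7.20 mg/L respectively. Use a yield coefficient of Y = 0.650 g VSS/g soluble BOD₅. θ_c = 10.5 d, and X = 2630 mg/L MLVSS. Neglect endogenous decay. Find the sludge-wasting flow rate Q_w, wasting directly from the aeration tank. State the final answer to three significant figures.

Biomass mass balance (decay neglected): V·X = Y·Q·(S₀ − S)·θ_c, so V = 0.650 × 2510 × (160 − 7.20) × 10.5 / 2630 = 995.3 m³.
Wasting from the aeration tank: Q_w = V / θ_c = 995.3 / 10.5 = 94.79 m³/d.

Q_w ≈ 94.8 m³/d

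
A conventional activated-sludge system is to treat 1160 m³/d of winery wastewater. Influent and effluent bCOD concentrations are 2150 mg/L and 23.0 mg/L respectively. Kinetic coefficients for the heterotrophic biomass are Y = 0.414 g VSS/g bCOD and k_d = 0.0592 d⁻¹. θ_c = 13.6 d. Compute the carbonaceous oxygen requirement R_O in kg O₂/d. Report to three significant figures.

Correct the yield for decay: Y_obs = Y/(1 + k_d θ_c) = 0.414 / (1 + 0.0592 × 13.6) = 0.414 / 1.805 = 0.2293.
Q·(S₀ − S) = 1160 × (2150 − 23.0) × 10⁻³ = 2467 kg/d removed.
P_X = Y_obs·Q·(S₀ − S) = 0.2293 × 2467 = 565.9 kg VSS/d.
R_O = Q·(S₀ − S) − 1.42·P_X = 2467 − 1.42 × 565.9 = 1664 kg O₂/d.

R_O ≈ 1660 kg O₂/d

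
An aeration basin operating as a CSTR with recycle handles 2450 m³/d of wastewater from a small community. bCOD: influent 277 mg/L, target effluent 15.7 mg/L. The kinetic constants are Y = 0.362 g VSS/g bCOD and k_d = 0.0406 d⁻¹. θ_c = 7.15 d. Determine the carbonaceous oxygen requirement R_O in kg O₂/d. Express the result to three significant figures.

The observed yield is Y_obs = Y/(1 + k_d·θ_c) = 0.362 / (1 + 0.0406 × 7.15) = 0.362 / 1.290 = 0.2806 g VSS per g bCOD removed.
Mass of bCOD removed per day: Q(S₀ − S) = 2450 × 261.3 g/m³ = 640.2 kg/d.
Net sludge production P_X = 0.2806 × 640.2 = 179.6 kg VSS/d.
R_O = Q·ΔS − 1.42 P_X = 640.2 − 255.0 = 385.1 kg O₂/d.

R_O ≈ 385 kg O₂/d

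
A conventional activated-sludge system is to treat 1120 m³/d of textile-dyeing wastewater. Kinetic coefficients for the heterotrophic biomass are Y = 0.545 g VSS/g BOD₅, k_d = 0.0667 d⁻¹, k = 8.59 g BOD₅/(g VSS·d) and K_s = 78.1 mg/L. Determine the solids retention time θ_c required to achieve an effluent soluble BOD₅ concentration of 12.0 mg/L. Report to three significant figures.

From 1/θ_c = Y·k·S/(K_s + S) − k_d: Y·k·S/(K_s+S) = 0.545 × 8.59 × 12.0 / (78.1 + 12.0) = 0.6235 d⁻¹.
1/θ_c = 0.6235 − 0.0667 = 0.5568 d⁻¹, so θ_c = 1.796 d.

θ_c ≈ 1.80 d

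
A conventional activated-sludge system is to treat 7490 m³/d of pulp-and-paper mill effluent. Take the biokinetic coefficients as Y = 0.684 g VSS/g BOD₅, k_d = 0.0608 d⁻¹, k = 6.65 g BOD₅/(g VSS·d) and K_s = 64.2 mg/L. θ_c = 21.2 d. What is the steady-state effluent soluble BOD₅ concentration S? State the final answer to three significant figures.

S ≈ 1.56 mg/L

From the Monod/SRT balance for a CMAS, S = K_s·(1+k_d θ_c)/[θ_c·(Y k − k_d) − 1] = 64.2 × (1 + 0.0608 × 21.2) / [21.2 × (0.684 × 6.65 − 0.0608) − 1] = 147.0 / 94.14 = 1.561 mg/L.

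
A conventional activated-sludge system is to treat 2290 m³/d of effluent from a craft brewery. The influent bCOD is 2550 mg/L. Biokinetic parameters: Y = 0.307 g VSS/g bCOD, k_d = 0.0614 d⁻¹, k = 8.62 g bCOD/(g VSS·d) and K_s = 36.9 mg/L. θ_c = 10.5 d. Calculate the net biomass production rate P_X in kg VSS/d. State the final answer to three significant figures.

Effluent substrate depends only on kinetics and SRT: S = K_s(1 + k_d θ_c) / [θ_c(Yk − k_d) − 1] = 36.9 × (1 + 0.0614 × 10.5) / [10.5 × (0.307 × 8.62 − 0.0614) − 1] = 60.69 / 26.14 = 2.322 mg/L.
Y_obs = Y / (1 + k_d θ_c) = 0.307 / (1 + 0.0614 × 10.5) = 0.307 / 1.645 = 0.1867.
Substrate removed = Q·(S₀ − S) = 2290 m³/d × (2550 − 2.32) g/m³ = 5.83×10^6 g/d = 5834 kg/d.
So the net sludge growth is P_X = 0.1867 × 5834 = 1089 kg VSS/d.

P_X ≈ 1090 kg VSS/d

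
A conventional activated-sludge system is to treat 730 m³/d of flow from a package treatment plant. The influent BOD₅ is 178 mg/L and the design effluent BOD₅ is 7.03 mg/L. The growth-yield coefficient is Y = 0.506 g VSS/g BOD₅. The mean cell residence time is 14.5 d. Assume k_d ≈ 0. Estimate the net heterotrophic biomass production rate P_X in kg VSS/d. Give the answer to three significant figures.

P_X ≈ 63.2 kg VSS/d

Since k_d ≈ 0, Y_obs = Y = 0.506 g VSS/g BOD₅.
Mass of BOD₅ removed per day: Q(S₀ − S) = 730 × 171.0 g/m³ = 124.8 kg/d.
So the net sludge growth is P_X = 0.5060 × 124.8 = 63.15 kg VSS/d.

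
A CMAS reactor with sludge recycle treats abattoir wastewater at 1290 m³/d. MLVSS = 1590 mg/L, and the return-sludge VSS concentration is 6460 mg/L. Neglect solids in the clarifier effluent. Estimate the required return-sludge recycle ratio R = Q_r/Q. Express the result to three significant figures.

R ≈ 0.326

R = Q_r/Q = X/(X_r − X) = 1590 / (6460 − 1590) = 0.3265.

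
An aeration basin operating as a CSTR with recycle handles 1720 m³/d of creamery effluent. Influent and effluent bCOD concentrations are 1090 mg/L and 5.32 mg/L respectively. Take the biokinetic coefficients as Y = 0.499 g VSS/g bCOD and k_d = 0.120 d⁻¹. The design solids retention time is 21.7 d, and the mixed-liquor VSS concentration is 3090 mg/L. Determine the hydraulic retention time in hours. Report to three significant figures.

τ ≈ 25.3 h

Steady-state biomass mass balance: V·X·(1 + k_d·θ_c) = Y·Q·(S₀ − S)·θ_c, so V = 0.499 × 1720 × (1090 − 5.32) × 21.7 / [3090 × (1 + 0.120 × 21.7)] = 2.02×10^7 / 11136 = 1814 m³.
Hydraulic retention time τ = V/Q = 1814 / 1720 = 1.055 d = 25.31 h.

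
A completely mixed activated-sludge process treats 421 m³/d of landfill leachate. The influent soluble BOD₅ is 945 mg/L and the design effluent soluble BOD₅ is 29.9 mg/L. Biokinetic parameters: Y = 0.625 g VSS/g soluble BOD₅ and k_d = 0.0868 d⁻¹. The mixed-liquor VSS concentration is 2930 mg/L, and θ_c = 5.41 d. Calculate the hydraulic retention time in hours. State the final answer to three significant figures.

Rearranging the biomass balance for a CMAS with decay, V = Y·Q·ΔS·θ_c / [X·(1+k_d θ_c)] = 0.625 × 421 × (945 − 29.9) × 5.41 / [2930 × (1 + 0.0868 × 5.41)] = 1.3×10^6 / 4306 = 302.5 m³.
HRT = V/Q = 302.5 m³ / 421 m³·d⁻¹ = 0.7186 d × 24 = 17.25 h.

τ ≈ 17.2 h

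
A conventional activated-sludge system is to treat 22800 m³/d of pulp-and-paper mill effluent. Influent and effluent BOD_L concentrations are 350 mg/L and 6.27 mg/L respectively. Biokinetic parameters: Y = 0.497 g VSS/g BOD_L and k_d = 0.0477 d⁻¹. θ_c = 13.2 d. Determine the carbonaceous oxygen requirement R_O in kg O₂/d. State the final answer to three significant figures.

The observed yield is Y_obs = Y/(1 + k_d·θ_c) = 0.497 / (1 + 0.0477 × 13.2) = 0.497 / 1.630 = 0.3050 g VSS per g BOD_L removed.
Q·(S₀ − S) = 22800 × (350 − 6.27) × 10⁻³ = 7837 kg/d removed.
Biomass synthesised: P_X = Y_obs × 7837 = 2390 kg VSS/d.
R_O = Q·(S₀ − S) − 1.42·P_X = 7837 − 1.42 × 2390 = 4443 kg O₂/d.

R_O ≈ 4440 kg O₂/d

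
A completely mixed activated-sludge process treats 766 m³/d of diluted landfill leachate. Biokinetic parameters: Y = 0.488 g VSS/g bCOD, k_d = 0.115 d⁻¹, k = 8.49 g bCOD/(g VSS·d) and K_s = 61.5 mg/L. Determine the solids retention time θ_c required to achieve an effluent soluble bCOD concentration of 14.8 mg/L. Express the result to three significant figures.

θ_c ≈ 1.45 d

From 1/θ_c = Y·k·S/(K_s + S) − k_d: Y·k·S/(K_s+S) = 0.488 × 8.49 × 14.8 / (61.5 + 14.8) = 0.8036 d⁻¹.
Then 1/θ_c = μ − k_d = 0.8036 − 0.115 = 0.6886 d⁻¹, giving θ_c = 1.452 d.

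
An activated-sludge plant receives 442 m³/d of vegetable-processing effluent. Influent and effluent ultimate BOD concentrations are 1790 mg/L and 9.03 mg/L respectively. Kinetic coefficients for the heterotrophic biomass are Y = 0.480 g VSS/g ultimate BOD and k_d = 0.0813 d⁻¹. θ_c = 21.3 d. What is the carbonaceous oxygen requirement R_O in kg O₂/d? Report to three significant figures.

Y_obs = Y / (1 + k_d θ_c) = 0.480 / (1 + 0.0813 × 21.3) = 0.480 / 2.732 = 0.1757.
Q·(S₀ − S) = 442 × (1790 − 9.03) × 10⁻³ = 787.2 kg/d removed.
Biomass synthesised: P_X = Y_obs × 787.2 = 138.3 kg VSS/d.
R_O = Q·ΔS − 1.42 P_X = 787.2 − 196.4 = 590.8 kg O₂/d.

R_O ≈ 591 kg O₂/d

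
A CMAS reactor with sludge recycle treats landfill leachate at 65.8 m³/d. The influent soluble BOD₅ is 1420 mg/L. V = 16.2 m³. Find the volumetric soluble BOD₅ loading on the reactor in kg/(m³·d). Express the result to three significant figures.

L_v ≈ 5.77 kg soluble BOD₅/(m³·d)

L_v = Q S₀ / V = 65.8 × 1420 × 10⁻³ / 16.20 = 5.768 kg/(m³·d).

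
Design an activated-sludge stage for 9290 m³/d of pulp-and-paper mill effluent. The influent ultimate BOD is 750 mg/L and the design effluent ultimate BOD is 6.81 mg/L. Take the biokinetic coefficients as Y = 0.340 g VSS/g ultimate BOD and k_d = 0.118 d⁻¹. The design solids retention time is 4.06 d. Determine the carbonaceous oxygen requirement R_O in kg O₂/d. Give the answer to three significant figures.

R_O ≈ 4650 kg O₂/d

Observed yield with endogenous decay: Y_obs = Y / (1 + k_d·θ_c) = 0.340 / (1 + 0.118 × 4.06) = 0.340 / 1.479 = 0.2299 g VSS/g ultimate BOD.
Q·(S₀ − S) = 9290 × (750 − 6.81) × 10⁻³ = 6904 kg/d removed.
Net sludge production P_X = 0.2299 × 6904 = 1587 kg VSS/d.
R_O = Q·(S₀ − S) − 1.42·P_X = 6904 − 1.42 × 1587 = 4651 kg O₂/d.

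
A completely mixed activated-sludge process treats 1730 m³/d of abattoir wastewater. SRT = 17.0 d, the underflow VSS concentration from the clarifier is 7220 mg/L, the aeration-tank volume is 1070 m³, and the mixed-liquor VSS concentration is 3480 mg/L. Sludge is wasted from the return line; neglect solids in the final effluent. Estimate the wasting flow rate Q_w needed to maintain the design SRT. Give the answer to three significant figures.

Q_w ≈ 30.3 m³/d

Q_w = (V·X)/(θ_c X_r) = 1070 × 3480 / (17.0 × 7220) = 30.34 m³/d.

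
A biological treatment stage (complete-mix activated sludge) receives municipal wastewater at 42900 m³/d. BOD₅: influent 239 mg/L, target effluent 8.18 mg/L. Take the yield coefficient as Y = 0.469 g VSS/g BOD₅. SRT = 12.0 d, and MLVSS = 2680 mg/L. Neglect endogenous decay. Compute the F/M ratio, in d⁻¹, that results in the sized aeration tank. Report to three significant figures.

F/M ≈ 0.184 d⁻¹

Biomass mass balance (decay neglected): V·X = Y·Q·(S₀ − S)·θ_c, so V = 0.469 × 42900 × (239 − 8.18) × 12.0 / 2680 = 20795 m³.
F/M = applied load / biomass = Q·S₀/(V·X) = 42900 × 239 / (20795 × 2680) = 0.1840 d⁻¹.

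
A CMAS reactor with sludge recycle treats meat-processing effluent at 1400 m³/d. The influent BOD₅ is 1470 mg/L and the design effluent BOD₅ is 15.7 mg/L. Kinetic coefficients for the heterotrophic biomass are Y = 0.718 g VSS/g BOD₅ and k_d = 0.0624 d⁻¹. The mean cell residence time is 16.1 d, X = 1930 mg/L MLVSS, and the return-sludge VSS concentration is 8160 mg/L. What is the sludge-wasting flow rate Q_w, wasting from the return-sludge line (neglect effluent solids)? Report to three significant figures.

Q_w ≈ 89.4 m³/d

Steady-state biomass mass balance: V·X·(1 + k_d·θ_c) = Y·Q·(S₀ − S)·θ_c, so V = 0.718 × 1400 × (1470 − 15.7) × 16.1 / [1930 × (1 + 0.0624 × 16.1)] = 2.35×10^7 / 3869 = 6083 m³.
θ_c = V·X/(Q_w·X_r) when wasting from the recycle, so Q_w = V·X/(θ_c·X_r) = 6083 × 1930 / (16.1 × 8160) = 89.37 m³/d.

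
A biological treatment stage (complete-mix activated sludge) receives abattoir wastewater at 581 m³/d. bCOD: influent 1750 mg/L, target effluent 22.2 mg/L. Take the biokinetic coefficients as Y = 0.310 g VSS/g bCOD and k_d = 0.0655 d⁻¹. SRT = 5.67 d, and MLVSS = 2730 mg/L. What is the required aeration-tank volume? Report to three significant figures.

Steady-state biomass mass balance: V·X·(1 + k_d·θ_c) = Y·Q·(S₀ − S)·θ_c, so V = 0.310 × 581 × (1750 − 22.2) × 5.67 / [2730 × (1 + 0.0655 × 5.67)] = 1.76×10^6 / 3744 = 471.3 m³.

V ≈ 471 m³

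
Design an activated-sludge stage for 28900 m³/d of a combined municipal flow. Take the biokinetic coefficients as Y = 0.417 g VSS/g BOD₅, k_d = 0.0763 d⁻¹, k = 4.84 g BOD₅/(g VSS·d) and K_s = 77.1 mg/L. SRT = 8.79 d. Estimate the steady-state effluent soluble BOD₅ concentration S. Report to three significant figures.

S ≈ 8.02 mg/L

For a completely mixed reactor with recycle the Lawrence–McCarty relation gives S = K_s·(1 + k_d·θ_c) / [θ_c·(Y·k − k_d) − 1] = 77.1 × (1 + 0.0763 × 8.79) / [8.79 × (0.417 × 4.84 − 0.0763) − 1] = 128.8 / 16.07 = 8.016 mg/L.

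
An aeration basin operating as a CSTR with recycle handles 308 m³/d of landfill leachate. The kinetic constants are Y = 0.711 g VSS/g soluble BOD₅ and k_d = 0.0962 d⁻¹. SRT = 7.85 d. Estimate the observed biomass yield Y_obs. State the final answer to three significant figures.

Y_obs ≈ 0.405 g VSS/g soluble BOD₅

Y_obs = Y / (1 + k_d θ_c) = 0.711 / (1 + 0.0962 × 7.85) = 0.711 / 1.755 = 0.4051.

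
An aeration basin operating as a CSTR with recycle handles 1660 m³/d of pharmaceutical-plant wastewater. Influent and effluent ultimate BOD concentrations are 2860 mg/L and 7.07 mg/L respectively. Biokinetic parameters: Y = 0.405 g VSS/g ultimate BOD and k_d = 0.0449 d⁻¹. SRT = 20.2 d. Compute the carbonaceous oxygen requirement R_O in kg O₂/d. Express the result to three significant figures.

Observed yield with endogenous decay: Y_obs = Y / (1 + k_d·θ_c) = 0.405 / (1 + 0.0449 × 20.2) = 0.405 / 1.907 = 0.2124 g VSS/g ultimate BOD.
Mass of ultimate BOD removed per day: Q(S₀ − S) = 1660 × 2853 g/m³ = 4736 kg/d.
Biomass synthesised: P_X = Y_obs × 4736 = 1006 kg VSS/d.
R_O = Q·ΔS − 1.42 P_X = 4736 − 1428 = 3308 kg O₂/d.

R_O ≈ 3310 kg O₂/d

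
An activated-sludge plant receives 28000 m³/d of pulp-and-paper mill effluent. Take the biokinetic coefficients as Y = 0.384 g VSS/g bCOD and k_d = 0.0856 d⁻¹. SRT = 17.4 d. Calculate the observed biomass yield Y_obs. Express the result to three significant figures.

Observed yield with endogenous decay: Y_obs = Y / (1 + k_d·θ_c) = 0.384 / (1 + 0.0856 × 17.4) = 0.384 / 2.489 = 0.1543 g VSS/g bCOD.

Y_obs ≈ 0.154 g VSS/g bCOD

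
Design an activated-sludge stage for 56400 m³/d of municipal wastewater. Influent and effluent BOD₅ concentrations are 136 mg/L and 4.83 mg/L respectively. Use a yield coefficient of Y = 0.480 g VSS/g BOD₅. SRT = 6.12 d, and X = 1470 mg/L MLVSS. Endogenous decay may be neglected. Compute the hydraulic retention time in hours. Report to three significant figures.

Biomass mass balance (decay neglected): V·X = Y·Q·(S₀ − S)·θ_c, so V = 0.480 × 56400 × (136 − 4.83) × 6.12 / 1470 = 14784 m³.
HRT = V/Q = 14784 m³ / 56400 m³·d⁻¹ = 0.2621 d × 24 = 6.291 h.

τ ≈ 6.29 h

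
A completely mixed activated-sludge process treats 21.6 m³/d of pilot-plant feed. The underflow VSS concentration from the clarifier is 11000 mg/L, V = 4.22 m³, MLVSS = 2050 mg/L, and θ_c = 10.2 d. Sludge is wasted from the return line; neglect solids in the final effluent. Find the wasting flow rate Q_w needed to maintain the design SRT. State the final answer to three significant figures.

Wasting from the return line (neglecting effluent solids): Q_w = V·X / (θ_c·X_r) = 4.220 × 2050 / (10.2 × 11000) = 0.07710 m³/d.

Q_w ≈ 0.0771 m³/d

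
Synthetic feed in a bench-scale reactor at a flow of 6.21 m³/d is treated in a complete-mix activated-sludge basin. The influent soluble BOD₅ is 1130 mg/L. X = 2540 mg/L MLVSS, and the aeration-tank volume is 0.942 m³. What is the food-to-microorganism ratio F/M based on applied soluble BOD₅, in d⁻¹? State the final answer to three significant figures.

F/M ≈ 2.93 d⁻¹

F/M = Q·S₀ / (V·X) = 6.21 × 1130 / (0.9420 × 2540) = 2.933 g soluble BOD₅·(g VSS·d)⁻¹.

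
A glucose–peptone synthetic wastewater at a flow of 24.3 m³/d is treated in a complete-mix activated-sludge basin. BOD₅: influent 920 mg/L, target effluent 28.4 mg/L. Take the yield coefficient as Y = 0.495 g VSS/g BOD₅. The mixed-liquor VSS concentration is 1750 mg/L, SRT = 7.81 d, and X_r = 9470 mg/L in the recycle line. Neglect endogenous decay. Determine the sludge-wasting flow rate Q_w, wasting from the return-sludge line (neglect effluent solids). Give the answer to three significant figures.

Q_w ≈ 1.13 m³/d

Biomass mass balance (decay neglected): V·X = Y·Q·(S₀ − S)·θ_c, so V = 0.495 × 24.3 × (920 − 28.4) × 7.81 / 1750 = 47.86 m³.
Wasting from the return line (neglecting effluent solids): Q_w = V·X / (θ_c·X_r) = 47.86 × 1750 / (7.81 × 9470) = 1.132 m³/d.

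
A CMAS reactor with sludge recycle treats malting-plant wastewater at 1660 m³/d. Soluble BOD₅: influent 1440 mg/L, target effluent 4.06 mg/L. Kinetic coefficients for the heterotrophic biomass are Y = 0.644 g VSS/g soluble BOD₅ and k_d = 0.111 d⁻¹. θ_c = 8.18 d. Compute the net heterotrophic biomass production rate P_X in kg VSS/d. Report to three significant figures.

P_X ≈ 805 kg VSS/d

The observed yield is Y_obs = Y/(1 + k_d·θ_c) = 0.644 / (1 + 0.111 × 8.18) = 0.644 / 1.908 = 0.3375 g VSS per g soluble BOD₅ removed.
Q·(S₀ − S) = 1660 × (1440 − 4.06) × 10⁻³ = 2384 kg/d removed.
Net biomass production P_X = Y_obs × Q·(S₀ − S) = 0.3375 × 2384 = 804.6 kg VSS/d.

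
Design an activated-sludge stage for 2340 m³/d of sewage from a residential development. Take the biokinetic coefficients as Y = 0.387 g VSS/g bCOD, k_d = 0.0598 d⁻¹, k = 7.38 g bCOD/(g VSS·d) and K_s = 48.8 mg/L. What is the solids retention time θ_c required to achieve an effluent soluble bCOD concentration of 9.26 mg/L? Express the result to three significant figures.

At the target effluent, Y k S/(K_s+S) = 0.387×7.38×9.26/58.06 = 0.4555 d⁻¹.
θ_c = 1/(μ − k_d) = 1/(0.4555 − 0.0598) = 1/0.3957 = 2.527 d.

θ_c ≈ 2.53 d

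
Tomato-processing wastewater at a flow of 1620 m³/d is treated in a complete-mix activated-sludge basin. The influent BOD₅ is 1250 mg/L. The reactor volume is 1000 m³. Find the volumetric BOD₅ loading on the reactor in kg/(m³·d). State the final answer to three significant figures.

Volumetric loading L_v = Q·S₀ / V = 1620 × 1250 g/m³ / 1000 m³ = 2025 g/(m³·d) = 2.025 kg BOD₅/(m³·d).

L_v ≈ 2.02 kg BOD₅/(m³·d)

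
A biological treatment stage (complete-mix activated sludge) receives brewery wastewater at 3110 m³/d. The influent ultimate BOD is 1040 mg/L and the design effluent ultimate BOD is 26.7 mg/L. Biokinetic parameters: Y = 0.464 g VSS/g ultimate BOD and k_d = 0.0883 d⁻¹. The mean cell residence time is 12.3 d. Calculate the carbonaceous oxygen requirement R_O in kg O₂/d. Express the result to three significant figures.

R_O ≈ 2160 kg O₂/d

The observed yield is Y_obs = Y/(1 + k_d·θ_c) = 0.464 / (1 + 0.0883 × 12.3) = 0.464 / 2.086 = 0.2224 g VSS per g ultimate BOD removed.
Mass of ultimate BOD removed per day: Q(S₀ − S) = 3110 × 1013 g/m³ = 3151 kg/d.
Net sludge production P_X = 0.2224 × 3151 = 700.9 kg VSS/d.
R_O = Q·ΔS − 1.42 P_X = 3151 − 995.3 = 2156 kg O₂/d.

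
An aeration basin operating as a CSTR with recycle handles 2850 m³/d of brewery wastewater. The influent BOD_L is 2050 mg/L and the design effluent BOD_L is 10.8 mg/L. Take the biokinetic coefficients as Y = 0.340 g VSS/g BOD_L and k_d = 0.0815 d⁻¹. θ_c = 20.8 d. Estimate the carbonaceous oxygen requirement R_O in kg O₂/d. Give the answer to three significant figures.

R_O ≈ 4770 kg O₂/d

Observed yield with endogenous decay: Y_obs = Y / (1 + k_d·θ_c) = 0.340 / (1 + 0.0815 × 20.8) = 0.340 / 2.695 = 0.1262 g VSS/g BOD_L.
Substrate removed = Q·(S₀ − S) = 2850 m³/d × (2050 − 10.8) g/m³ = 5.81×10^6 g/d = 5812 kg/d.
Net sludge production P_X = 0.1262 × 5812 = 733.1 kg VSS/d.
R_O = Q·ΔS − 1.42 P_X = 5812 − 1041 = 4771 kg O₂/d.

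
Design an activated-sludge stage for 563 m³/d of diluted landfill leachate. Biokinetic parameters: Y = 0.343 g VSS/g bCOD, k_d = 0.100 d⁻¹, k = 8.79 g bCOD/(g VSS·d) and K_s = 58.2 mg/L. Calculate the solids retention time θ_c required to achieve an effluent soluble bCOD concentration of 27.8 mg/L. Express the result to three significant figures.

At the target effluent, Y k S/(K_s+S) = 0.343×8.79×27.8/86.00 = 0.9746 d⁻¹.
θ_c = 1/(μ − k_d) = 1/(0.9746 − 0.100) = 1/0.8746 = 1.143 d.

θ_c ≈ 1.14 d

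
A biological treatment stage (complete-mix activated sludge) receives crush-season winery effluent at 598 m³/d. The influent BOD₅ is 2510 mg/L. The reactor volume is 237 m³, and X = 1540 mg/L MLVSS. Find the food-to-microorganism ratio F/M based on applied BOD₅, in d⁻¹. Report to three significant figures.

F/M ≈ 4.11 d⁻¹

F/M = Q·S₀ / (V·X) = 598 × 2510 / (237.0 × 1540) = 4.112 g BOD₅·(g VSS·d)⁻¹.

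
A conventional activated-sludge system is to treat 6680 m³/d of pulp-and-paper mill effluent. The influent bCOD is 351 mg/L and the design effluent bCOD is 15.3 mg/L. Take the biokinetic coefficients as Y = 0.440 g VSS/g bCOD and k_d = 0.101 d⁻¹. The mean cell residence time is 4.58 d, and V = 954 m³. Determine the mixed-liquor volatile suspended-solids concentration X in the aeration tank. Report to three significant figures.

X = Y·Q·ΔS·θ_c / [V·(1 + k_d θ_c)] = 0.440 × 6680 × (351 − 15.3) × 4.58 / [954 × (1 + 0.101 × 4.58)] = 3239 mg/L.

X ≈ 3240 mg/L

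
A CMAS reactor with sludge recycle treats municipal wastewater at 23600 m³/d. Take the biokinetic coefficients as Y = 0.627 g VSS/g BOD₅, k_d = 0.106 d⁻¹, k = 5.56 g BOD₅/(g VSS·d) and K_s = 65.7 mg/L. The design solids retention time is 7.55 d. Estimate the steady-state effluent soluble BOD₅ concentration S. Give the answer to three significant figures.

Effluent substrate depends only on kinetics and SRT: S = K_s(1 + k_d θ_c) / [θ_c(Yk − k_d) − 1] = 65.7 × (1 + 0.106 × 7.55) / [7.55 × (0.627 × 5.56 − 0.106) − 1] = 118.3 / 24.52 = 4.824 mg/L.

S ≈ 4.82 mg/L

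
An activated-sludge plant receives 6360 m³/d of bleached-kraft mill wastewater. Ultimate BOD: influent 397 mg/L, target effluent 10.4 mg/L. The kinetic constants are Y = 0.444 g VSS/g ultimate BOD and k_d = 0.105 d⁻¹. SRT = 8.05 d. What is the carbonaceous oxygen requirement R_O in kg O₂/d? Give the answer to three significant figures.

R_O ≈ 1620 kg O₂/d

Y_obs = Y / (1 + k_d θ_c) = 0.444 / (1 + 0.105 × 8.05) = 0.444 / 1.845 = 0.2406.
Substrate removed = Q·(S₀ − S) = 6360 m³/d × (397 − 10.4) g/m³ = 2.46×10^6 g/d = 2459 kg/d.
Biomass synthesised: P_X = Y_obs × 2459 = 591.6 kg VSS/d.
Carbonaceous O₂ demand = substrate oxidised − cell-mass equivalent = 2459 − 1.42 × 591.6 = 1619 kg O₂/d.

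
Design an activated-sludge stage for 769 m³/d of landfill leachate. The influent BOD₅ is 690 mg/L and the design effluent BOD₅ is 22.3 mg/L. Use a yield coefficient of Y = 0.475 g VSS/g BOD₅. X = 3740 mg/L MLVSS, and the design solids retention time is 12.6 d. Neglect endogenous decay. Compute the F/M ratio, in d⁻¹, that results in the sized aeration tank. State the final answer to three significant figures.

V·X = Y·Q·ΔS·θ_c gives V = 0.475 × 769 × (690 − 22.3) × 12.6 / 3740 = 821.7 m³.
Food-to-microorganism ratio F/M = Q S₀ / (V X) = 769 × 690 / (821.7 × 3740) = 0.1727 d⁻¹.

F/M ≈ 0.173 d⁻¹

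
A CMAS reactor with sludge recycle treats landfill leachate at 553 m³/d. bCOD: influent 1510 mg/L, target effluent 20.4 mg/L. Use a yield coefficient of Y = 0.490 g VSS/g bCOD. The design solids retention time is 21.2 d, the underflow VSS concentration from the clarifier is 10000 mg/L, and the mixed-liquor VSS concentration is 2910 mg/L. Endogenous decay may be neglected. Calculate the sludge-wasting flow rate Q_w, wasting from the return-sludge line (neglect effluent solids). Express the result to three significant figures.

Q_w ≈ 40.4 m³/d

With k_d = 0 the design equation reduces to V = Y Q (S₀−S) θ_c / X = 0.490 × 553 × (1510 − 20.4) × 21.2 / 2910 = 2941 m³.
Q_w = (V·X)/(θ_c X_r) = 2941 × 2910 / (21.2 × 10000) = 40.36 m³/d.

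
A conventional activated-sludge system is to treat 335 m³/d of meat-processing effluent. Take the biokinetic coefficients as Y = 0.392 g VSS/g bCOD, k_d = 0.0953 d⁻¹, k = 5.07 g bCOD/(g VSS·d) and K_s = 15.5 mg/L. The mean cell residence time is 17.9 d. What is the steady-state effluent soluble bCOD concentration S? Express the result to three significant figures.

For a completely mixed reactor with recycle the Lawrence–McCarty relation gives S = K_s·(1 + k_d·θ_c) / [θ_c·(Y·k − k_d) − 1] = 15.5 × (1 + 0.0953 × 17.9) / [17.9 × (0.392 × 5.07 − 0.0953) − 1] = 41.94 / 32.87 = 1.276 mg/L.

S ≈ 1.28 mg/L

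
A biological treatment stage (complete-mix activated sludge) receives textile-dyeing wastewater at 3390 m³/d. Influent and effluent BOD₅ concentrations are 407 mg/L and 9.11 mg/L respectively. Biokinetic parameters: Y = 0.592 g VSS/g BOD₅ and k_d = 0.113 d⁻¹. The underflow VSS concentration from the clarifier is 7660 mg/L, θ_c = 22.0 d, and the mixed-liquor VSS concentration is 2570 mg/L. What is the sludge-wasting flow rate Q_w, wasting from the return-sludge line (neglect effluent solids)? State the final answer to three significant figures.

From the SRT design equation V = Y Q (S₀−S) θ_c / [X (1 + k_d θ_c)] = 0.592 × 3390 × (407 − 9.11) × 22.0 / [2570 × (1 + 0.113 × 22.0)] = 1.76×10^7 / 8959 = 1961 m³.
Wasting from the return line (neglecting effluent solids): Q_w = V·X / (θ_c·X_r) = 1961 × 2570 / (22.0 × 7660) = 29.90 m³/d.

Q_w ≈ 29.9 m³/d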